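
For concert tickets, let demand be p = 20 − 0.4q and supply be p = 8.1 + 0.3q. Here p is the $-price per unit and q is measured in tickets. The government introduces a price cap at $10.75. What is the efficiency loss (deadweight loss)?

$23.34

Competitive equilibrium: 20 − 0.4q = 8.1 + 0.3q → q* = 17, p* = 13.2.
At the ceiling p = 10.75, quantity supplied = (10.75 − 8.1)/0.3 = 8.8333.
Willingness to pay at q' = 8.8333: 20 − 0.4·8.8333 = 16.4667.
Δq = 17 − 8.8333 = 8.1667; wedge = 16.4667 − 10.75 = 5.7167.
The triangle = ½ × 8.1667 × 5.7167 = $23.34.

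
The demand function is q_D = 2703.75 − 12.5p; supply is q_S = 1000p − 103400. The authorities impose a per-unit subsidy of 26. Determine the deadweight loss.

4172.84

In inverse form: demand p = 216.3 − 0.08q, supply p = 103.4 + 0.001q.
Competitive equilibrium: 216.3 − 0.08q = 103.4 + 0.001q → q* = 1393.8272, p* = 104.7938.
The subsidy lowers effective supply by 26: p = 77.4 + 0.001q.
New quantity: 216.3 − 0.08q = 77.4 + 0.001q → q' = 1714.8148.
Overproduction Δq = 1714.8148 − 1393.8272 = 320.9876; wedge = subsidy = 26.
DWL = ½ × 320.9876 × 26 = 4172.84.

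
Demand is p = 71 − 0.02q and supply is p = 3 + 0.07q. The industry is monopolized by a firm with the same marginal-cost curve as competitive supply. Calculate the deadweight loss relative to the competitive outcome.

849.22

Competitive equilibrium: 71 − 0.02q = 3 + 0.07q → q* = 755.5556, p* = 55.8889.
Marginal revenue: MR = 71 − 0.04q. Set MR = MC: 71 − 0.04q = 3 + 0.07q → q_m = 618.1818.
Price p_m = 71 − 0.02·618.1818 = 58.6364; MC(q_m) = 3 + 0.07·618.1818 = 46.2727.
Competitive q* = 755.5556, so Δq = 137.3738; wedge = 58.6364 − 46.2727 = 12.3637.
The triangle = ½ × 137.3738 × 12.3637 = 849.22.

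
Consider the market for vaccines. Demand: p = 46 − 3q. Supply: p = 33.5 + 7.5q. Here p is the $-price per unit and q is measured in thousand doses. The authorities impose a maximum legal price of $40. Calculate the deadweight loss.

$0.55 thousand

Competitive equilibrium: 46 − 3q = 33.5 + 7.5q → q* = 1.1905, p* = 42.4286.
At the ceiling p = 40, quantity supplied = (40 − 33.5)/7.5 = 0.8667.
Willingness to pay at q' = 0.8667: 46 − 3·0.8667 = 43.3999.
Δq = 1.1905 − 0.8667 = 0.3238; wedge = 43.3999 − 40 = 3.3999.
DWL = ½ × 0.3238 × 3.3999 = $0.55 thousand.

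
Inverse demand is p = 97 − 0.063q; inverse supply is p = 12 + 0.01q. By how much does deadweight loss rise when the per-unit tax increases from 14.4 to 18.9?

Competitive equilibrium: 97 − 0.063q = 12 + 0.01q → q* = 1164.3836, p* = 23.6438.
For a per-unit tax t: Δq = t/0.073, so DWL = ½·t·(t/0.073) = t²/0.146.
At t = 14.4: DWL = 1420.274. At t = 18.9: DWL = 2446.644.
Increase = 2446.644 − 1420.274 = 1026.37.

1026.37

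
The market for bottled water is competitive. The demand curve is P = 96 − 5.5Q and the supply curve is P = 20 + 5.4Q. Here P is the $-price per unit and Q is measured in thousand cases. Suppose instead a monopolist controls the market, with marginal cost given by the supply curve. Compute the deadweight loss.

Competitive equilibrium: 96 − 5.5Q = 20 + 5.4Q → Q* = 6.9725, P* = 57.6514.
Marginal revenue: MR = 96 − 11Q. Set MR = MC: 96 − 11Q = 20 + 5.4Q → Q_m = 4.6341.
Price P_m = 96 − 5.5·4.6341 = 70.5125; MC(Q_m) = 20 + 5.4·4.6341 = 45.0241.
Competitive Q* = 6.9725, so ΔQ = 2.3384; wedge = 70.5125 − 45.0241 = 25.4884.
The triangle = ½ × 2.3384 × 25.4884 = $29.80 thousand.

$29.80 thousand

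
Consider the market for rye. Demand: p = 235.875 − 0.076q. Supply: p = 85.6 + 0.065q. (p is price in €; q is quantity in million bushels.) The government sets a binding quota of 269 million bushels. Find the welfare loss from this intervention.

Competitive equilibrium: 235.875 − 0.076q = 85.6 + 0.065q → q* = 1065.7801, p* = 154.8757.
At q = 269: demand price = 235.875 − 0.076·269 = 215.431; supply price = 85.6 + 0.065·269 = 103.085.
Δq = 1065.7801 − 269 = 796.7801; wedge = 215.431 − 103.085 = 112.346.
Deadweight loss = ½ × 796.7801 × 112.346 = €44757.53 million.

€44757.53 million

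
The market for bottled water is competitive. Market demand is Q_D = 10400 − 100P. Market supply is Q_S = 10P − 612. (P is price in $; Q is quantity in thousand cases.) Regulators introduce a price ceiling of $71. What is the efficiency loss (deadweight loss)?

$4660.37 thousand

In inverse form: demand P = 104 − 0.01Q, supply P = 61.2 + 0.1Q.
Competitive equilibrium: 104 − 0.01Q = 61.2 + 0.1Q → Q* = 389.0909, P* = 100.1091.
At the ceiling P = 71, quantity supplied = (71 − 61.2)/0.1 = 98.
Willingness to pay at Q' = 98: 104 − 0.01·98 = 103.02.
ΔQ = 389.0909 − 98 = 291.0909; wedge = 103.02 − 71 = 32.02.
DWL = ½ × 291.0909 × 32.02 = $4660.37 thousand.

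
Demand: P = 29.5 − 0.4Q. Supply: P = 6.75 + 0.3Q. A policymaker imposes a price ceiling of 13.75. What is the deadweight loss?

Competitive equilibrium: 29.5 − 0.4Q = 6.75 + 0.3Q → Q* = 32.5, P* = 16.5.
At the ceiling P = 13.75, quantity supplied = (13.75 − 6.75)/0.3 = 23.3333.
Willingness to pay at Q' = 23.3333: 29.5 − 0.4·23.3333 = 20.1667.
ΔQ = 32.5 − 23.3333 = 9.1667; wedge = 20.1667 − 13.75 = 6.4167.
The triangle = ½ × 9.1667 × 6.4167 = 29.41.

29.41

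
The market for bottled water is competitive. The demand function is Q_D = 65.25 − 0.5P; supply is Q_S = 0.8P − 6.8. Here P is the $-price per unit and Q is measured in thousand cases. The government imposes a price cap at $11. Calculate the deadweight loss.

$2052.35 thousand

In inverse form: demand P = 130.5 − 2Q, supply P = 8.5 + 1.25Q.
Competitive equilibrium: 130.5 − 2Q = 8.5 + 1.25Q → Q* = 37.5385, P* = 55.4231.
At the ceiling P = 11, quantity supplied = (11 − 8.5)/1.25 = 2.
Willingness to pay at Q' = 2: 130.5 − 2·2 = 126.5.
ΔQ = 37.5385 − 2 = 35.5385; wedge = 126.5 − 11 = 115.5.
Deadweight loss = ½ × 35.5385 × 115.5 = $2052.35 thousand.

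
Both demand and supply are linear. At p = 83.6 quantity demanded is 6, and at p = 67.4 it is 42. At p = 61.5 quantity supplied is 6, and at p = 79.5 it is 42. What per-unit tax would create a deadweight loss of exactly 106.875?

14.25

Demand slope = (67.4 − 83.6)/(42 − 6) = −0.45, so p = 86.3 − 0.45q.
Supply slope = (79.5 − 61.5)/(42 − 6) = 0.5, so p = 58.5 + 0.5q.
Competitive equilibrium: 86.3 − 0.45q = 58.5 + 0.5q → q* = 29.2632, p* = 73.1316.
A tax t gives Δq = t/0.95 and wedge t, so DWL = t²/1.9.
t²/1.9 = 106.875 → t² = 203.0625 → t = 14.25.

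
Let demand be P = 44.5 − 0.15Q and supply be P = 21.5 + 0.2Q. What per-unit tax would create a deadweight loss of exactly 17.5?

3.5

Competitive equilibrium: 44.5 − 0.15Q = 21.5 + 0.2Q → Q* = 65.7143, P* = 34.6429.
A tax t gives ΔQ = t/0.35 and wedge t, so DWL = t²/0.7.
t²/0.7 = 17.5 → t² = 12.25 → t = 3.5.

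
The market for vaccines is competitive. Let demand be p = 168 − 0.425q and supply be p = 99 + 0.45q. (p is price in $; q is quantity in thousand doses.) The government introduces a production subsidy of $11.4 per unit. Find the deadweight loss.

$74.26 thousand

Competitive equilibrium: 168 − 0.425q = 99 + 0.45q → q* = 78.8571, p* = 134.4857.
The subsidy lowers effective supply by 11.4: p = 87.6 + 0.45q.
New quantity: 168 − 0.425q = 87.6 + 0.45q → q' = 91.8857.
Overproduction Δq = 91.8857 − 78.8571 = 13.0286; wedge = subsidy = 11.4.
The triangle = ½ × 13.0286 × 11.4 = $74.26 thousand.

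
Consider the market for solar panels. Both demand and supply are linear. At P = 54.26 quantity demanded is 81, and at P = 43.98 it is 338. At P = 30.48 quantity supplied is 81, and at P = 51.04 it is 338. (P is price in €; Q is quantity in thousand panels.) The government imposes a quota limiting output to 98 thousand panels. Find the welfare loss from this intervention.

€1969.28 thousand

Demand slope = (43.98 − 54.26)/(338 − 81) = −0.04, so P = 57.5 − 0.04Q.
Supply slope = (51.04 − 30.48)/(338 − 81) = 0.08, so P = 24 + 0.08Q.
Competitive equilibrium: 57.5 − 0.04Q = 24 + 0.08Q → Q* = 279.1667, P* = 46.3333.
At Q = 98: demand price = 57.5 − 0.04·98 = 53.58; supply price = 24 + 0.08·98 = 31.84.
ΔQ = 279.1667 − 98 = 181.1667; wedge = 53.58 − 31.84 = 21.74.
Welfare loss = ½ × 181.1667 × 21.74 = €1969.28 thousand.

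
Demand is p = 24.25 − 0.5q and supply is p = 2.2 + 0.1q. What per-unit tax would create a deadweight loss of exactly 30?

6

Competitive equilibrium: 24.25 − 0.5q = 2.2 + 0.1q → q* = 36.75, p* = 5.875.
A tax t gives Δq = t/0.6 and wedge t, so DWL = t²/1.2.
t²/1.2 = 30 → t² = 36 → t = 6.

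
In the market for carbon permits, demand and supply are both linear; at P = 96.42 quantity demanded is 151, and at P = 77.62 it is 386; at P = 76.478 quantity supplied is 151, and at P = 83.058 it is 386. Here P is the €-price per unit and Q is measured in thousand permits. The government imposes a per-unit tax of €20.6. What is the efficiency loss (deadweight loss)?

€1964.63 thousand

Demand slope = (77.62 − 96.42)/(386 − 151) = −0.08, so P = 108.5 − 0.08Q.
Supply slope = (83.058 − 76.478)/(386 − 151) = 0.028, so P = 72.25 + 0.028Q.
Competitive equilibrium: 108.5 − 0.08Q = 72.25 + 0.028Q → Q* = 335.6481, P* = 81.6481.
With the tax, the buyer price exceeds the seller price by 20.6: (108.5 − 0.08Q) − (72.25 + 0.028Q) = 20.6 → Q' = 144.9074.
ΔQ = 335.6481 − 144.9074 = 190.7407; the wedge equals the tax, 20.6.
Deadweight loss = ½ × 190.7407 × 20.6 = €1964.63 thousand.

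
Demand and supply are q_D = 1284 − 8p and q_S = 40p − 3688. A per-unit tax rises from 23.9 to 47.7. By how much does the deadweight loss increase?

5680.27

In inverse form: demand p = 160.5 − 0.125q, supply p = 92.2 + 0.025q.
Competitive equilibrium: 160.5 − 0.125q = 92.2 + 0.025q → q* = 455.3333, p* = 103.5833.
For a per-unit tax t: Δq = t/0.15, so DWL = ½·t·(t/0.15) = t²/0.3.
At t = 23.9: DWL = 1904.033. At t = 47.7: DWL = 7584.3.
Increase = 7584.3 − 1904.033 = 5680.27.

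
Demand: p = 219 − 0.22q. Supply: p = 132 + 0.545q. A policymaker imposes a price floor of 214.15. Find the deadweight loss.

3215

Competitive equilibrium: 219 − 0.22q = 132 + 0.545q → q* = 113.7255, p* = 193.9804.
At the floor p = 214.15, quantity demanded = (219 − 214.15)/0.22 = 22.0455.
Sellers' marginal cost at q' = 22.0455: 132 + 0.545·22.0455 = 144.0148.
Δq = 113.7255 − 22.0455 = 91.68; wedge = 214.15 − 144.0148 = 70.1352.
The triangle = ½ × 91.68 × 70.1352 = 3215.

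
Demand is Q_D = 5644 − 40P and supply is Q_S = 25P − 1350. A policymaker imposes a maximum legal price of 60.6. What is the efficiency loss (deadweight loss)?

In inverse form: demand P = 141.1 − 0.025Q, supply P = 54 + 0.04Q.
Competitive equilibrium: 141.1 − 0.025Q = 54 + 0.04Q → Q* = 1340, P* = 107.6.
At the ceiling P = 60.6, quantity supplied = (60.6 − 54)/0.04 = 165.
Willingness to pay at Q' = 165: 141.1 − 0.025·165 = 136.975.
ΔQ = 1340 − 165 = 1175; wedge = 136.975 − 60.6 = 76.375.
The triangle = ½ × 1175 × 76.375 = 44870.31.

44870.31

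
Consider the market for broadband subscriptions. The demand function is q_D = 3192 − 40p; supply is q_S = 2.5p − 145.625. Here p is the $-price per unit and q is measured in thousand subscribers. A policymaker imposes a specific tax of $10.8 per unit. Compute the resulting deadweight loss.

In inverse form: demand p = 79.8 − 0.025q, supply p = 58.25 + 0.4q.
Competitive equilibrium: 79.8 − 0.025q = 58.25 + 0.4q → q* = 50.7059, p* = 78.5324.
With the tax, the buyer price exceeds the seller price by 10.8: (79.8 − 0.025q) − (58.25 + 0.4q) = 10.8 → q' = 25.2941.
Δq = 50.7059 − 25.2941 = 25.4118; the wedge equals the tax, 10.8.
Welfare loss = ½ × 25.4118 × 10.8 = $137.22 thousand.

$137.22 thousand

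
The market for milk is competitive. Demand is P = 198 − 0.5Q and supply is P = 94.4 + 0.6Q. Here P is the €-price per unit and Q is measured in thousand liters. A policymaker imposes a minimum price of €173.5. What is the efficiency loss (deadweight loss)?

€1122.77 thousand

Competitive equilibrium: 198 − 0.5Q = 94.4 + 0.6Q → Q* = 94.1818, P* = 150.9091.
At the floor P = 173.5, quantity demanded = (198 − 173.5)/0.5 = 49.
Sellers' marginal cost at Q' = 49: 94.4 + 0.6·49 = 123.8.
ΔQ = 94.1818 − 49 = 45.1818; wedge = 173.5 − 123.8 = 49.7.
DWL = ½ × 45.1818 × 49.7 = €1122.77 thousand.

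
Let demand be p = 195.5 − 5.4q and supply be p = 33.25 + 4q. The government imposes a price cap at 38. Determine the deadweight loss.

Competitive equilibrium: 195.5 − 5.4q = 33.25 + 4q → q* = 17.26064, p* = 102.29255.
At the ceiling p = 38, quantity supplied = (38 − 33.25)/4 = 1.1875.
Willingness to pay at q' = 1.1875: 195.5 − 5.4·1.1875 = 189.0875.
Δq = 17.26064 − 1.1875 = 16.07314; wedge = 189.0875 − 38 = 151.0875.
Welfare loss = ½ × 16.07314 × 151.0875 = 1214.23.

1214.23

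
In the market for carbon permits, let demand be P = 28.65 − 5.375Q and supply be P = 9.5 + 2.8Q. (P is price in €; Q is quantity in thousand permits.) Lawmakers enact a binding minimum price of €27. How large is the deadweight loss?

€16.94 thousand

Competitive equilibrium: 28.65 − 5.375Q = 9.5 + 2.8Q → Q* = 2.3425, P* = 16.059.
At the floor P = 27, quantity demanded = (28.65 − 27)/5.375 = 0.307.
Sellers' marginal cost at Q' = 0.307: 9.5 + 2.8·0.307 = 10.3596.
ΔQ = 2.3425 − 0.307 = 2.0355; wedge = 27 − 10.3596 = 16.6404.
The triangle = ½ × 2.0355 × 16.6404 = €16.94 thousand.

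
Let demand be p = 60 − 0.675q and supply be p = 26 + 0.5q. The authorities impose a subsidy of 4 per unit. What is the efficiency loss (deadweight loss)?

6.81

Competitive equilibrium: 60 − 0.675q = 26 + 0.5q → q* = 28.9362, p* = 40.4681.
The subsidy lowers effective supply by 4: p = 22 + 0.5q.
New quantity: 60 − 0.675q = 22 + 0.5q → q' = 32.3404.
Overproduction Δq = 32.3404 − 28.9362 = 3.4042; wedge = subsidy = 4.
Welfare loss = ½ × 3.4042 × 4 = 6.81.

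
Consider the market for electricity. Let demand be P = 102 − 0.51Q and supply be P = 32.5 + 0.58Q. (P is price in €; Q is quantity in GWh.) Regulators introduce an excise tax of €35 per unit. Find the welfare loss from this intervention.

€561.93

Competitive equilibrium: 102 − 0.51Q = 32.5 + 0.58Q → Q* = 63.7615, P* = 69.4817.
With the tax, the buyer price exceeds the seller price by 35: (102 − 0.51Q) − (32.5 + 0.58Q) = 35 → Q' = 31.6514.
ΔQ = 63.7615 − 31.6514 = 32.1101; the wedge equals the tax, 35.
The triangle = ½ × 32.1101 × 35 = €561.93.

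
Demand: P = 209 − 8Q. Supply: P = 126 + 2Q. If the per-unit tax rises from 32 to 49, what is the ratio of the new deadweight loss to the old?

2.345

Competitive equilibrium: 209 − 8Q = 126 + 2Q → Q* = 8.3, P* = 142.6.
For a per-unit tax t: ΔQ = t/10, so DWL = ½·t·(t/10) = t²/20.
At t = 32: DWL = 51.2. At t = 49: DWL = 120.05.
Ratio = (49/32)² = 2.345.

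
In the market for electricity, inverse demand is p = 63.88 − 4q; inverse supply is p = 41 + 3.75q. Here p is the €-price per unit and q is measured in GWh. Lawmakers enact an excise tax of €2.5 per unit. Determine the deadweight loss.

Competitive equilibrium: 63.88 − 4q = 41 + 3.75q → q* = 2.9523, p* = 52.071.
With the tax, the buyer price exceeds the seller price by 2.5: (63.88 − 4q) − (41 + 3.75q) = 2.5 → q' = 2.6297.
Δq = 2.9523 − 2.6297 = 0.3226; the wedge equals the tax, 2.5.
Deadweight loss = ½ × 0.3226 × 2.5 = €0.40.

€0.40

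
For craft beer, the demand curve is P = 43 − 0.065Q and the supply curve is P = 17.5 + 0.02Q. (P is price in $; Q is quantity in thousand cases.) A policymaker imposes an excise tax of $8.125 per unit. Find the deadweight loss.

$388.33 thousand

Competitive equilibrium: 43 − 0.065Q = 17.5 + 0.02Q → Q* = 300, P* = 23.5.
With the tax, the buyer price exceeds the seller price by 8.125: (43 − 0.065Q) − (17.5 + 0.02Q) = 8.125 → Q' = 204.4118.
ΔQ = 300 − 204.4118 = 95.5882; the wedge equals the tax, 8.125.
Welfare loss = ½ × 95.5882 × 8.125 = $388.33 thousand.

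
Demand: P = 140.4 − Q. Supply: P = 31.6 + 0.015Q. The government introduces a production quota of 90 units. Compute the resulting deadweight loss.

150

Competitive equilibrium: 140.4 − Q = 31.6 + 0.015Q → Q* = 107.1921, P* = 33.2079.
At Q = 90: demand price = 140.4 − 1·90 = 50.4; supply price = 31.6 + 0.015·90 = 32.95.
ΔQ = 107.1921 − 90 = 17.1921; wedge = 50.4 − 32.95 = 17.45.
Welfare loss = ½ × 17.1921 × 17.45 = 150.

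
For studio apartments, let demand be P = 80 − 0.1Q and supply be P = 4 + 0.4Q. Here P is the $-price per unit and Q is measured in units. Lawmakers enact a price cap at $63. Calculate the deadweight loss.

$5.06

Competitive equilibrium: 80 − 0.1Q = 4 + 0.4Q → Q* = 152, P* = 64.8.
At the ceiling P = 63, quantity supplied = (63 − 4)/0.4 = 147.5.
Willingness to pay at Q' = 147.5: 80 − 0.1·147.5 = 65.25.
ΔQ = 152 − 147.5 = 4.5; wedge = 65.25 − 63 = 2.25.
Deadweight loss = ½ × 4.5 × 2.25 = $5.06.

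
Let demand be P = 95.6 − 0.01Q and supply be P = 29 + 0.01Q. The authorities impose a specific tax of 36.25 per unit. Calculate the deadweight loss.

32851.56

Competitive equilibrium: 95.6 − 0.01Q = 29 + 0.01Q → Q* = 3330, P* = 62.3.
With the tax, the buyer price exceeds the seller price by 36.25: (95.6 − 0.01Q) − (29 + 0.01Q) = 36.25 → Q' = 1517.5.
ΔQ = 3330 − 1517.5 = 1812.5; the wedge equals the tax, 36.25.
Welfare loss = ½ × 1812.5 × 36.25 = 32851.56.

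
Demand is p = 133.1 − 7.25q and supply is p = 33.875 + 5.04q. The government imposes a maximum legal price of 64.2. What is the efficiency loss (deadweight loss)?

Competitive equilibrium: 133.1 − 7.25q = 33.875 + 5.04q → q* = 8.07364, p* = 74.56613.
At the ceiling p = 64.2, quantity supplied = (64.2 − 33.875)/5.04 = 6.01687.
Willingness to pay at q' = 6.01687: 133.1 − 7.25·6.01687 = 89.47769.
Δq = 8.07364 − 6.01687 = 2.05677; wedge = 89.47769 − 64.2 = 25.27769.
Welfare loss = ½ × 2.05677 × 25.27769 = 26.

26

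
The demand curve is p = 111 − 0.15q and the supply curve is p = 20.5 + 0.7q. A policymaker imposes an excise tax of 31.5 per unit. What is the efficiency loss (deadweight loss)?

Competitive equilibrium: 111 − 0.15q = 20.5 + 0.7q → q* = 106.4706, p* = 95.0294.
With the tax, the buyer price exceeds the seller price by 31.5: (111 − 0.15q) − (20.5 + 0.7q) = 31.5 → q' = 69.4118.
Δq = 106.4706 − 69.4118 = 37.0588; the wedge equals the tax, 31.5.
DWL = ½ × 37.0588 × 31.5 = 583.68.

583.68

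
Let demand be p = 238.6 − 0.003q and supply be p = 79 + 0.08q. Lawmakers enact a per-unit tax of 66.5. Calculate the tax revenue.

Competitive equilibrium: 238.6 − 0.003q = 79 + 0.08q → q* = 1922.8916, p* = 232.8313.
With the tax, the buyer price exceeds the seller price by 66.5: (238.6 − 0.003q) − (79 + 0.08q) = 66.5 → q' = 1121.6867.
Tax revenue = 66.5 × 1121.6867 = 74592.17.

74592.17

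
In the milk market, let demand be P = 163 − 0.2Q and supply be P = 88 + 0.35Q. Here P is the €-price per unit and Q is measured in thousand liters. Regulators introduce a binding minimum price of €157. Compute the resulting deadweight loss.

€3111.14 thousand

Competitive equilibrium: 163 − 0.2Q = 88 + 0.35Q → Q* = 136.3636, P* = 135.7273.
At the floor P = 157, quantity demanded = (163 − 157)/0.2 = 30.
Sellers' marginal cost at Q' = 30: 88 + 0.35·30 = 98.5.
ΔQ = 136.3636 − 30 = 106.3636; wedge = 157 − 98.5 = 58.5.
The triangle = ½ × 106.3636 × 58.5 = €3111.14 thousand.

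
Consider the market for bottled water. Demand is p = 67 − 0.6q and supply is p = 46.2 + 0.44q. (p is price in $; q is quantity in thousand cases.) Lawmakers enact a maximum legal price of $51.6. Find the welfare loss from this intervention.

$31.05 thousand

Competitive equilibrium: 67 − 0.6q = 46.2 + 0.44q → q* = 20, p* = 55.
At the ceiling p = 51.6, quantity supplied = (51.6 − 46.2)/0.44 = 12.2727.
Willingness to pay at q' = 12.2727: 67 − 0.6·12.2727 = 59.6364.
Δq = 20 − 12.2727 = 7.7273; wedge = 59.6364 − 51.6 = 8.0364.
Deadweight loss = ½ × 7.7273 × 8.0364 = $31.05 thousand.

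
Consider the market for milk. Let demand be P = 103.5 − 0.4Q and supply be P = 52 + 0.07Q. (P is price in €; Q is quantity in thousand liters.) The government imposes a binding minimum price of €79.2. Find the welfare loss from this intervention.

€560.20 thousand

Competitive equilibrium: 103.5 − 0.4Q = 52 + 0.07Q → Q* = 109.5745, P* = 59.6702.
At the floor P = 79.2, quantity demanded = (103.5 − 79.2)/0.4 = 60.75.
Sellers' marginal cost at Q' = 60.75: 52 + 0.07·60.75 = 56.2525.
ΔQ = 109.5745 − 60.75 = 48.8245; wedge = 79.2 − 56.2525 = 22.9475.
Deadweight loss = ½ × 48.8245 × 22.9475 = €560.20 thousand.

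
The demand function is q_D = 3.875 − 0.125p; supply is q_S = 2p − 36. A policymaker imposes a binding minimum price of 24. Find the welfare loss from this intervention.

In inverse form: demand p = 31 − 8q, supply p = 18 + 0.5q.
Competitive equilibrium: 31 − 8q = 18 + 0.5q → q* = 1.5294, p* = 18.7647.
At the floor p = 24, quantity demanded = (31 − 24)/8 = 0.875.
Sellers' marginal cost at q' = 0.875: 18 + 0.5·0.875 = 18.4375.
Δq = 1.5294 − 0.875 = 0.6544; wedge = 24 − 18.4375 = 5.5625.
Deadweight loss = ½ × 0.6544 × 5.5625 = 1.82.

1.82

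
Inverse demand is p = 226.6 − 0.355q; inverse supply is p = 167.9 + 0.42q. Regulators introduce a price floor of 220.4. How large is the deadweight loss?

Competitive equilibrium: 226.6 − 0.355q = 167.9 + 0.42q → q* = 75.7419, p* = 199.7116.
At the floor p = 220.4, quantity demanded = (226.6 − 220.4)/0.355 = 17.4648.
Sellers' marginal cost at q' = 17.4648: 167.9 + 0.42·17.4648 = 175.2352.
Δq = 75.7419 − 17.4648 = 58.2771; wedge = 220.4 − 175.2352 = 45.1648.
The triangle = ½ × 58.2771 × 45.1648 = 1316.04.

1316.04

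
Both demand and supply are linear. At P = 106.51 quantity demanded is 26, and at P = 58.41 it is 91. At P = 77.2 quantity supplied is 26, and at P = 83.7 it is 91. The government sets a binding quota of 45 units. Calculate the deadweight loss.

Demand slope = (58.41 − 106.51)/(91 − 26) = −0.74, so P = 125.75 − 0.74Q.
Supply slope = (83.7 − 77.2)/(91 − 26) = 0.1, so P = 74.6 + 0.1Q.
Competitive equilibrium: 125.75 − 0.74Q = 74.6 + 0.1Q → Q* = 60.89286, P* = 80.68929.
At Q = 45: demand price = 125.75 − 0.74·45 = 92.45; supply price = 74.6 + 0.1·45 = 79.1.
ΔQ = 60.89286 − 45 = 15.89286; wedge = 92.45 − 79.1 = 13.35.
DWL = ½ × 15.89286 × 13.35 = 106.08.

106.08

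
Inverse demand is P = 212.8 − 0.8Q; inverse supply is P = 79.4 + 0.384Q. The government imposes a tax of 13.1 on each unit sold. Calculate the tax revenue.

Competitive equilibrium: 212.8 − 0.8Q = 79.4 + 0.384Q → Q* = 112.6689, P* = 122.6649.
With the tax, the buyer price exceeds the seller price by 13.1: (212.8 − 0.8Q) − (79.4 + 0.384Q) = 13.1 → Q' = 101.6047.
Tax revenue = 13.1 × 101.6047 = 1331.02.

1331.02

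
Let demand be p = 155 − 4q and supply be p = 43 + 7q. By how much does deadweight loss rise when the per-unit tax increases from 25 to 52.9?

Competitive equilibrium: 155 − 4q = 43 + 7q → q* = 10.1818, p* = 114.2727.
For a per-unit tax t: Δq = t/11, so DWL = ½·t·(t/11) = t²/22.
At t = 25: DWL = 28.409. At t = 52.9: DWL = 127.2.
Increase = 127.2 − 28.409 = 98.79.

98.79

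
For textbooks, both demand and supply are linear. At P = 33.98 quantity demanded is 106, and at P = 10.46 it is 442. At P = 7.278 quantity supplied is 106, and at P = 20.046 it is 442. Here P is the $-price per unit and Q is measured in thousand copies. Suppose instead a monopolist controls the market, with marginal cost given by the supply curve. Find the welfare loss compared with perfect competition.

Demand slope = (10.46 − 33.98)/(442 − 106) = −0.07, so P = 41.4 − 0.07Q.
Supply slope = (20.046 − 7.278)/(442 − 106) = 0.038, so P = 3.25 + 0.038Q.
Competitive equilibrium: 41.4 − 0.07Q = 3.25 + 0.038Q → Q* = 353.2407, P* = 16.6731.
Marginal revenue: MR = 41.4 − 0.14Q. Set MR = MC: 41.4 − 0.14Q = 3.25 + 0.038Q → Q_m = 214.3258.
Price P_m = 41.4 − 0.07·214.3258 = 26.3972; MC(Q_m) = 3.25 + 0.038·214.3258 = 11.3944.
Competitive Q* = 353.2407, so ΔQ = 138.9149; wedge = 26.3972 − 11.3944 = 15.0028.
Deadweight loss = ½ × 138.9149 × 15.0028 = $1042.06 thousand.

$1042.06 thousand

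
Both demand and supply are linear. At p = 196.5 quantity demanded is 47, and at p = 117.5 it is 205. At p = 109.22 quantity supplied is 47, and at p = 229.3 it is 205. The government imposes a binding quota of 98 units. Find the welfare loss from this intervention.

Demand slope = (117.5 − 196.5)/(205 − 47) = −0.5, so p = 220 − 0.5q.
Supply slope = (229.3 − 109.22)/(205 − 47) = 0.76, so p = 73.5 + 0.76q.
Competitive equilibrium: 220 − 0.5q = 73.5 + 0.76q → q* = 116.2698, p* = 161.8651.
At q = 98: demand price = 220 − 0.5·98 = 171; supply price = 73.5 + 0.76·98 = 147.98.
Δq = 116.2698 − 98 = 18.2698; wedge = 171 − 147.98 = 23.02.
Welfare loss = ½ × 18.2698 × 23.02 = 210.29.

210.29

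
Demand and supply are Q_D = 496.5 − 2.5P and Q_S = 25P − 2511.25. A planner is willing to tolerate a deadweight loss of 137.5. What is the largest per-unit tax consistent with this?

In inverse form: demand P = 198.6 − 0.4Q, supply P = 100.45 + 0.04Q.
Competitive equilibrium: 198.6 − 0.4Q = 100.45 + 0.04Q → Q* = 223.0682, P* = 109.3727.
A tax t gives ΔQ = t/0.44 and wedge t, so DWL = t²/0.88.
t²/0.88 = 137.5 → t² = 121 → t = 11.

11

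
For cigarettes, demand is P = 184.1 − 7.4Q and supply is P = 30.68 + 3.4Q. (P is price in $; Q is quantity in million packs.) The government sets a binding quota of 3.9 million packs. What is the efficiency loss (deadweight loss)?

Competitive equilibrium: 184.1 − 7.4Q = 30.68 + 3.4Q → Q* = 14.20556, P* = 78.97889.
At Q = 3.9: demand price = 184.1 − 7.4·3.9 = 155.24; supply price = 30.68 + 3.4·3.9 = 43.94.
ΔQ = 14.20556 − 3.9 = 10.30556; wedge = 155.24 − 43.94 = 111.3.
Welfare loss = ½ × 10.30556 × 111.3 = $573.50 million.

$573.50 million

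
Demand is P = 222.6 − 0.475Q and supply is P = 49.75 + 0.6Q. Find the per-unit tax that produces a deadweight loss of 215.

Competitive equilibrium: 222.6 − 0.475Q = 49.75 + 0.6Q → Q* = 160.7907, P* = 146.2244.
A tax t gives ΔQ = t/1.075 and wedge t, so DWL = t²/2.15.
t²/2.15 = 215 → t² = 462.25 → t = 21.5.

21.5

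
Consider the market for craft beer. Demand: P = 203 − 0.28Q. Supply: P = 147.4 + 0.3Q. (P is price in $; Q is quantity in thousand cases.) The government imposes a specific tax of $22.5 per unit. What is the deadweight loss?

$436.42 thousand

Competitive equilibrium: 203 − 0.28Q = 147.4 + 0.3Q → Q* = 95.8621, P* = 176.1586.
With the tax, the buyer price exceeds the seller price by 22.5: (203 − 0.28Q) − (147.4 + 0.3Q) = 22.5 → Q' = 57.069.
ΔQ = 95.8621 − 57.069 = 38.7931; the wedge equals the tax, 22.5.
Deadweight loss = ½ × 38.7931 × 22.5 = $436.42 thousand.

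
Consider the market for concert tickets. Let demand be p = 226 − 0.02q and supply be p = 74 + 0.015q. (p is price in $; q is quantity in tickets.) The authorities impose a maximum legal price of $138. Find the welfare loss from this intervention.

$101.59

Competitive equilibrium: 226 − 0.02q = 74 + 0.015q → q* = 4342.8571, p* = 139.1429.
At the ceiling p = 138, quantity supplied = (138 − 74)/0.015 = 4266.6667.
Willingness to pay at q' = 4266.6667: 226 − 0.02·4266.6667 = 140.6667.
Δq = 4342.8571 − 4266.6667 = 76.1904; wedge = 140.6667 − 138 = 2.6667.
The triangle = ½ × 76.1904 × 2.6667 = $101.59.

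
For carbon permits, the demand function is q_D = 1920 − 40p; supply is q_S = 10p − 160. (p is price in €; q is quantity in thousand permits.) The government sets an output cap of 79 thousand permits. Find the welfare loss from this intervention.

€1958.06 thousand

In inverse form: demand p = 48 − 0.025q, supply p = 16 + 0.1q.
Competitive equilibrium: 48 − 0.025q = 16 + 0.1q → q* = 256, p* = 41.6.
At q = 79: demand price = 48 − 0.025·79 = 46.025; supply price = 16 + 0.1·79 = 23.9.
Δq = 256 − 79 = 177; wedge = 46.025 − 23.9 = 22.125.
The triangle = ½ × 177 × 22.125 = €1958.06 thousand.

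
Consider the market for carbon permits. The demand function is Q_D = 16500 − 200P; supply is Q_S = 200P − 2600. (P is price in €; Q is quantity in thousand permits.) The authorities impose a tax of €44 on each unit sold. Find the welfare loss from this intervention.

In inverse form: demand P = 82.5 − 0.005Q, supply P = 13 + 0.005Q.
Competitive equilibrium: 82.5 − 0.005Q = 13 + 0.005Q → Q* = 6950, P* = 47.75.
With the tax, the buyer price exceeds the seller price by 44: (82.5 − 0.005Q) − (13 + 0.005Q) = 44 → Q' = 2550.
ΔQ = 6950 − 2550 = 4400; the wedge equals the tax, 44.
DWL = ½ × 4400 × 44 = €96800 thousand.

€96800 thousand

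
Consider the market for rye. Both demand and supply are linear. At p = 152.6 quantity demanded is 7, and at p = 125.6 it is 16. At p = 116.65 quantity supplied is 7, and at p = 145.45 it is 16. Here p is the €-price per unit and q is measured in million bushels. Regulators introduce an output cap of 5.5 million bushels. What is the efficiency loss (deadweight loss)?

Demand slope = (125.6 − 152.6)/(16 − 7) = −3, so p = 173.6 − 3q.
Supply slope = (145.45 − 116.65)/(16 − 7) = 3.2, so p = 94.25 + 3.2q.
Competitive equilibrium: 173.6 − 3q = 94.25 + 3.2q → q* = 12.7984, p* = 135.2048.
At q = 5.5: demand price = 173.6 − 3·5.5 = 157.1; supply price = 94.25 + 3.2·5.5 = 111.85.
Δq = 12.7984 − 5.5 = 7.2984; wedge = 157.1 − 111.85 = 45.25.
Welfare loss = ½ × 7.2984 × 45.25 = €165.13 million.

€165.13 million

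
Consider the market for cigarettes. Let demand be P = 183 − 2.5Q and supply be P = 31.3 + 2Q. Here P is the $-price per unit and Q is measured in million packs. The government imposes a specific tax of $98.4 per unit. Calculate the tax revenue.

$1165.49 million

Competitive equilibrium: 183 − 2.5Q = 31.3 + 2Q → Q* = 33.7111, P* = 98.7222.
With the tax, the buyer price exceeds the seller price by 98.4: (183 − 2.5Q) − (31.3 + 2Q) = 98.4 → Q' = 11.8444.
Tax revenue = 98.4 × 11.8444 = $1165.49 million.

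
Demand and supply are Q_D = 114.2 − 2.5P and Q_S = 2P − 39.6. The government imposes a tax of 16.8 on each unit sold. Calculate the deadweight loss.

In inverse form: demand P = 45.68 − 0.4Q, supply P = 19.8 + 0.5Q.
Competitive equilibrium: 45.68 − 0.4Q = 19.8 + 0.5Q → Q* = 28.7556, P* = 34.1778.
With the tax, the buyer price exceeds the seller price by 16.8: (45.68 − 0.4Q) − (19.8 + 0.5Q) = 16.8 → Q' = 10.0889.
ΔQ = 28.7556 − 10.0889 = 18.6667; the wedge equals the tax, 16.8.
DWL = ½ × 18.6667 × 16.8 = 156.80.

156.80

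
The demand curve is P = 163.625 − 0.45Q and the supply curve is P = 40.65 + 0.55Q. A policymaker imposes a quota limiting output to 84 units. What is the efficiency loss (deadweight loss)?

759.53

Competitive equilibrium: 163.625 − 0.45Q = 40.65 + 0.55Q → Q* = 122.975, P* = 108.2863.
At Q = 84: demand price = 163.625 − 0.45·84 = 125.825; supply price = 40.65 + 0.55·84 = 86.85.
ΔQ = 122.975 − 84 = 38.975; wedge = 125.825 − 86.85 = 38.975.
Welfare loss = ½ × 38.975 × 38.975 = 759.53.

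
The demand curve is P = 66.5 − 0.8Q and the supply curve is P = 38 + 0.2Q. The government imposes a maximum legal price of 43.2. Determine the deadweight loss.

3.125

Competitive equilibrium: 66.5 − 0.8Q = 38 + 0.2Q → Q* = 28.5, P* = 43.7.
At the ceiling P = 43.2, quantity supplied = (43.2 − 38)/0.2 = 26.
Willingness to pay at Q' = 26: 66.5 − 0.8·26 = 45.7.
ΔQ = 28.5 − 26 = 2.5; wedge = 45.7 − 43.2 = 2.5.
Welfare loss = ½ × 2.5 × 2.5 = 3.125.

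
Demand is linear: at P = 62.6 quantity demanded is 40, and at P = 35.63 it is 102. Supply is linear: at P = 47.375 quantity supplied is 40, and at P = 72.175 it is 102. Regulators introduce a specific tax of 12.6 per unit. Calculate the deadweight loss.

Demand slope = (35.63 − 62.6)/(102 − 40) = −0.435, so P = 80 − 0.435Q.
Supply slope = (72.175 − 47.375)/(102 − 40) = 0.4, so P = 31.375 + 0.4Q.
Competitive equilibrium: 80 − 0.435Q = 31.375 + 0.4Q → Q* = 58.2335, P* = 54.6684.
With the tax, the buyer price exceeds the seller price by 12.6: (80 − 0.435Q) − (31.375 + 0.4Q) = 12.6 → Q' = 43.1437.
ΔQ = 58.2335 − 43.1437 = 15.0898; the wedge equals the tax, 12.6.
Welfare loss = ½ × 15.0898 × 12.6 = 95.07.

95.07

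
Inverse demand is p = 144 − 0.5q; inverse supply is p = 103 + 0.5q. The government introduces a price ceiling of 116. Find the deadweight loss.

Competitive equilibrium: 144 − 0.5q = 103 + 0.5q → q* = 41, p* = 123.5.
At the ceiling p = 116, quantity supplied = (116 − 103)/0.5 = 26.
Willingness to pay at q' = 26: 144 − 0.5·26 = 131.
Δq = 41 − 26 = 15; wedge = 131 − 116 = 15.
Welfare loss = ½ × 15 × 15 = 112.50.

112.50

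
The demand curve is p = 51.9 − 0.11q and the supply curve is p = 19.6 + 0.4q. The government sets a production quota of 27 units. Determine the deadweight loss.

Competitive equilibrium: 51.9 − 0.11q = 19.6 + 0.4q → q* = 63.3333, p* = 44.9333.
At q = 27: demand price = 51.9 − 0.11·27 = 48.93; supply price = 19.6 + 0.4·27 = 30.4.
Δq = 63.3333 − 27 = 36.3333; wedge = 48.93 − 30.4 = 18.53.
Deadweight loss = ½ × 36.3333 × 18.53 = 336.63.

336.63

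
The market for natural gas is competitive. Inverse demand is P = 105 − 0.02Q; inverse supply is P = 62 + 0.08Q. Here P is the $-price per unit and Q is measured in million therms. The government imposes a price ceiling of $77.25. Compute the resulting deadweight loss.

Competitive equilibrium: 105 − 0.02Q = 62 + 0.08Q → Q* = 430, P* = 96.4.
At the ceiling P = 77.25, quantity supplied = (77.25 − 62)/0.08 = 190.625.
Willingness to pay at Q' = 190.625: 105 − 0.02·190.625 = 101.1875.
ΔQ = 430 − 190.625 = 239.375; wedge = 101.1875 − 77.25 = 23.9375.
Deadweight loss = ½ × 239.375 × 23.9375 = $2865.02 million.

$2865.02 million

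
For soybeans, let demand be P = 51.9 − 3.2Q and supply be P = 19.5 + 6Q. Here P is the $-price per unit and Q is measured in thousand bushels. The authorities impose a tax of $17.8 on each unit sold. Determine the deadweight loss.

$17.22 thousand

Competitive equilibrium: 51.9 − 3.2Q = 19.5 + 6Q → Q* = 3.5217, P* = 40.6304.
With the tax, the buyer price exceeds the seller price by 17.8: (51.9 − 3.2Q) − (19.5 + 6Q) = 17.8 → Q' = 1.587.
ΔQ = 3.5217 − 1.587 = 1.9347; the wedge equals the tax, 17.8.
Deadweight loss = ½ × 1.9347 × 17.8 = $17.22 thousand.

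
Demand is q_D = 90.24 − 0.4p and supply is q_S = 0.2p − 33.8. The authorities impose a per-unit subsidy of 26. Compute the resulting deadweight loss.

45.07

In inverse form: demand p = 225.6 − 2.5q, supply p = 169 + 5q.
Competitive equilibrium: 225.6 − 2.5q = 169 + 5q → q* = 7.5467, p* = 206.7333.
The subsidy lowers effective supply by 26: p = 143 + 5q.
New quantity: 225.6 − 2.5q = 143 + 5q → q' = 11.0133.
Overproduction Δq = 11.0133 − 7.5467 = 3.4666; wedge = subsidy = 26.
The triangle = ½ × 3.4666 × 26 = 45.07.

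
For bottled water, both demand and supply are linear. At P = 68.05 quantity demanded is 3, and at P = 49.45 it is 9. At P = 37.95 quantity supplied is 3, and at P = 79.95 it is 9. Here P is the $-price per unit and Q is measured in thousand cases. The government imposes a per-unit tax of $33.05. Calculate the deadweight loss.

$54.07 thousand

Demand slope = (49.45 − 68.05)/(9 − 3) = −3.1, so P = 77.35 − 3.1Q.
Supply slope = (79.95 − 37.95)/(9 − 3) = 7, so P = 16.95 + 7Q.
Competitive equilibrium: 77.35 − 3.1Q = 16.95 + 7Q → Q* = 5.9802, P* = 58.8114.
With the tax, the buyer price exceeds the seller price by 33.05: (77.35 − 3.1Q) − (16.95 + 7Q) = 33.05 → Q' = 2.7079.
ΔQ = 5.9802 − 2.7079 = 3.2723; the wedge equals the tax, 33.05.
Welfare loss = ½ × 3.2723 × 33.05 = $54.07 thousand.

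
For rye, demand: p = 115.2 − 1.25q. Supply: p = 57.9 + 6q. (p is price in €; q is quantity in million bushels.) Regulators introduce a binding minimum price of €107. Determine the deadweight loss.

Competitive equilibrium: 115.2 − 1.25q = 57.9 + 6q → q* = 7.9034, p* = 105.3207.
At the floor p = 107, quantity demanded = (115.2 − 107)/1.25 = 6.56.
Sellers' marginal cost at q' = 6.56: 57.9 + 6·6.56 = 97.26.
Δq = 7.9034 − 6.56 = 1.3434; wedge = 107 − 97.26 = 9.74.
DWL = ½ × 1.3434 × 9.74 = €6.54 million.

€6.54 million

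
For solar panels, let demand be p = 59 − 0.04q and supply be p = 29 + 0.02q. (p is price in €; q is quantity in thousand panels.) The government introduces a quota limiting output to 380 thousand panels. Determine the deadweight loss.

Competitive equilibrium: 59 − 0.04q = 29 + 0.02q → q* = 500, p* = 39.
At q = 380: demand price = 59 − 0.04·380 = 43.8; supply price = 29 + 0.02·380 = 36.6.
Δq = 500 − 380 = 120; wedge = 43.8 − 36.6 = 7.2.
DWL = ½ × 120 × 7.2 = €432 thousand.

€432 thousand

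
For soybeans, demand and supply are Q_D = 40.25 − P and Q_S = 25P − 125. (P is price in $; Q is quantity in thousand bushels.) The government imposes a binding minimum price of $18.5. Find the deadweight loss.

In inverse form: demand P = 40.25 − Q, supply P = 5 + 0.04Q.
Competitive equilibrium: 40.25 − Q = 5 + 0.04Q → Q* = 33.8942, P* = 6.3558.
At the floor P = 18.5, quantity demanded = (40.25 − 18.5)/1 = 21.75.
Sellers' marginal cost at Q' = 21.75: 5 + 0.04·21.75 = 5.87.
ΔQ = 33.8942 − 21.75 = 12.1442; wedge = 18.5 − 5.87 = 12.63.
The triangle = ½ × 12.1442 × 12.63 = $76.69 thousand.

$76.69 thousand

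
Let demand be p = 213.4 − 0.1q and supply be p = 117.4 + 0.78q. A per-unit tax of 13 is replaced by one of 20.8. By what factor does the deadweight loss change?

2.56

Competitive equilibrium: 213.4 − 0.1q = 117.4 + 0.78q → q* = 109.0909, p* = 202.4909.
For a per-unit tax t: Δq = t/0.88, so DWL = ½·t·(t/0.88) = t²/1.76.
At t = 13: DWL = 96.023. At t = 20.8: DWL = 245.818.
Ratio = (20.8/13)² = 2.56.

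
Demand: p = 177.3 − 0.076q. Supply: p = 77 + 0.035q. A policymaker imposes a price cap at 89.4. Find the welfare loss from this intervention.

16747.13

Competitive equilibrium: 177.3 − 0.076q = 77 + 0.035q → q* = 903.6036, p* = 108.62613.
At the ceiling p = 89.4, quantity supplied = (89.4 − 77)/0.035 = 354.28571.
Willingness to pay at q' = 354.28571: 177.3 − 0.076·354.28571 = 150.37429.
Δq = 903.6036 − 354.28571 = 549.31789; wedge = 150.37429 − 89.4 = 60.97429.
The triangle = ½ × 549.31789 × 60.97429 = 16747.13.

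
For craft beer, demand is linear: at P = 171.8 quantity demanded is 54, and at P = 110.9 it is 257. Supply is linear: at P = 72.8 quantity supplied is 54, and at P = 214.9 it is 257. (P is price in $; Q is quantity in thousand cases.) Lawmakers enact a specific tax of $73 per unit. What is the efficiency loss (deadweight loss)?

$2664.50 thousand

Demand slope = (110.9 − 171.8)/(257 − 54) = −0.3, so P = 188 − 0.3Q.
Supply slope = (214.9 − 72.8)/(257 − 54) = 0.7, so P = 35 + 0.7Q.
Competitive equilibrium: 188 − 0.3Q = 35 + 0.7Q → Q* = 153, P* = 142.1.
With the tax, the buyer price exceeds the seller price by 73: (188 − 0.3Q) − (35 + 0.7Q) = 73 → Q' = 80.
ΔQ = 153 − 80 = 73; the wedge equals the tax, 73.
Deadweight loss = ½ × 73 × 73 = $2664.50 thousand.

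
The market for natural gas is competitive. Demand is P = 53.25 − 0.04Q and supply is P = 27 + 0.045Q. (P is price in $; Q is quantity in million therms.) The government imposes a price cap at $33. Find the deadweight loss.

Competitive equilibrium: 53.25 − 0.04Q = 27 + 0.045Q → Q* = 308.82353, P* = 40.89706.
At the ceiling P = 33, quantity supplied = (33 − 27)/0.045 = 133.33333.
Willingness to pay at Q' = 133.33333: 53.25 − 0.04·133.33333 = 47.91667.
ΔQ = 308.82353 − 133.33333 = 175.4902; wedge = 47.91667 − 33 = 14.91667.
Welfare loss = ½ × 175.4902 × 14.91667 = $1308.86 million.

$1308.86 million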